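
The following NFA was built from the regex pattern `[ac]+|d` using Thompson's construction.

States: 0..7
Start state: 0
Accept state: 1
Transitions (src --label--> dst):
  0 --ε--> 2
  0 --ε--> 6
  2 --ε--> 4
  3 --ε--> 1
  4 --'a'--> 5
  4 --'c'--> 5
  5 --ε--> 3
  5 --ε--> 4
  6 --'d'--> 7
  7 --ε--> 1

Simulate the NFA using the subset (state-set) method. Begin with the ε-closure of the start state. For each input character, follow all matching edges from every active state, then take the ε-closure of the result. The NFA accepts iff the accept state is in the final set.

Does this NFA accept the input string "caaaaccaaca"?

Answer: ACCEPT

Trace:
S₀ = ε-closure({0}) = {0,2,4,6}
'c' @ 1: {1,3,4,5}  [accepting]
'a' @ 2: {1,3,4,5}  [accepting]
'a' @ 3: {1,3,4,5}  [accepting]
'a' @ 4: {1,3,4,5}  [accepting]
'a' @ 5: {1,3,4,5}  [accepting]
'c' @ 6: {1,3,4,5}  [accepting]
'c' @ 7: {1,3,4,5}  [accepting]
'a' @ 8: {1,3,4,5}  [accepting]
'a' @ 9: {1,3,4,5}  [accepting]
'c' @ 10: {1,3,4,5}  [accepting]
'a' @ 11: {1,3,4,5}  [accepting]
end set {1,3,4,5} — state 1 in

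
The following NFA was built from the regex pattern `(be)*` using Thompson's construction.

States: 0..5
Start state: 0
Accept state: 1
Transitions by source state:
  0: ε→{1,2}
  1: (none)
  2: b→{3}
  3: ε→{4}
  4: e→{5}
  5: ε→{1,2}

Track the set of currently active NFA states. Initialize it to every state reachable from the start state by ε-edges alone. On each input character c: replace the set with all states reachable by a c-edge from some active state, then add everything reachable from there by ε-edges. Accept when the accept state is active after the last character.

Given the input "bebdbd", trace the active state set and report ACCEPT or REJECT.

Answer: REJECT

Derivation:
S₀ = ε-closure({0}) = {0,1,2}
'b' @ 1: {3,4}
'e' @ 2: {1,2,5}  (accept∈set)
'b' @ 3: {3,4}
'd' @ 4: {}  — dead — no transitions
rest 'bd' ignored (set empty)
final: {}; accept 1 not in set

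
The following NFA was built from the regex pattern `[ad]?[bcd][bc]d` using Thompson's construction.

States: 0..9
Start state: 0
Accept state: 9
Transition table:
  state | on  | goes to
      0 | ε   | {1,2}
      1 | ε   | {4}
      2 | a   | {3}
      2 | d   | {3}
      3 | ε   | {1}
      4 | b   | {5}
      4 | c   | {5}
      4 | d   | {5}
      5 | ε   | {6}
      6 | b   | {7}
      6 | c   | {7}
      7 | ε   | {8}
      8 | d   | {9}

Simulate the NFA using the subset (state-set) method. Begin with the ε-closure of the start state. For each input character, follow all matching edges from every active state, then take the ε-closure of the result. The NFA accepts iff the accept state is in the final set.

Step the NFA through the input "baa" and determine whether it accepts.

initial (ε-close {0}): {0,1,2,4}
'b' @ 1: {5,6}
'a' @ 2: {}  — no active states
rest 'a' ignored (set empty)
end set {} — state 9 not in

Answer: REJECT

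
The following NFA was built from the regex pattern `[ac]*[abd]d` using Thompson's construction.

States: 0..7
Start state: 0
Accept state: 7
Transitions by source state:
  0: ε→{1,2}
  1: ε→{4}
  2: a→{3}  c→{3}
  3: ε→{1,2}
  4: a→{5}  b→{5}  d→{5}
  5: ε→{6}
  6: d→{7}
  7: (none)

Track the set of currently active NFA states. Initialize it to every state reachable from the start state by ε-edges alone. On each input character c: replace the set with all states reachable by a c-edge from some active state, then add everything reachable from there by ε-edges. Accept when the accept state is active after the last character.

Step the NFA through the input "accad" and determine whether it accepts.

initial (ε-close {0}): {0,1,2,4}
'a' @ 1: {1,2,3,4,5,6}
'c' @ 2: {1,2,3,4}
'c' @ 3: {1,2,3,4}
'a' @ 4: {1,2,3,4,5,6}
'd' @ 5: {5,6,7}  ✓accept
after full input: {5,6,7}  (accept=7 in)

Answer: ACCEPT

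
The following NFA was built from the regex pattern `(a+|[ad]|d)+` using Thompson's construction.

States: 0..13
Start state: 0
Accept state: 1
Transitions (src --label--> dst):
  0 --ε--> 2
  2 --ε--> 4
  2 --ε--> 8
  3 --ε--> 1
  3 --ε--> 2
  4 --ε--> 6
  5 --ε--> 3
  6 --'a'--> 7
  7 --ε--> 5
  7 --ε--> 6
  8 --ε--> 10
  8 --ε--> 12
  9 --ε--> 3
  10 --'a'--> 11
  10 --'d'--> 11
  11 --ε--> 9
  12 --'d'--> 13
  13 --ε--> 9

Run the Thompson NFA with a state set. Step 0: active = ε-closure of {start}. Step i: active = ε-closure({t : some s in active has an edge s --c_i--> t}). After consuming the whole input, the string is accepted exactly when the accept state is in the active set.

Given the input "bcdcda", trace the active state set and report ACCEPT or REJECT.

start: ε-closure({0}) = {0,2,4,6,8,10,12}
'b' @ 1: {}  — dead — no transitions
rest 'cdcda' ignored (set empty)
final: {}; accept 1 not in set

Answer: REJECT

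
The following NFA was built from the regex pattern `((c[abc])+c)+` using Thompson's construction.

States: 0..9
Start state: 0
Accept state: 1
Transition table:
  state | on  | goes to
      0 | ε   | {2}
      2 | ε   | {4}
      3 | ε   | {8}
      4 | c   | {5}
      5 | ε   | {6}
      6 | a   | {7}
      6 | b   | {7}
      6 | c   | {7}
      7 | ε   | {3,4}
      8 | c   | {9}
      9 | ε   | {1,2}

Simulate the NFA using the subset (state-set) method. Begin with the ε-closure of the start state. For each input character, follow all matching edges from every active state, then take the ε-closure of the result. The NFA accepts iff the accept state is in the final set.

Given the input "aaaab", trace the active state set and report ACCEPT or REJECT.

Answer: REJECT

Derivation:
S₀ = ε-closure({0}) = {0,2,4}
'a' @ 1: {}  — dead — no transitions
rest 'aaab' ignored (set empty)
after full input: {}  (accept=1 not in)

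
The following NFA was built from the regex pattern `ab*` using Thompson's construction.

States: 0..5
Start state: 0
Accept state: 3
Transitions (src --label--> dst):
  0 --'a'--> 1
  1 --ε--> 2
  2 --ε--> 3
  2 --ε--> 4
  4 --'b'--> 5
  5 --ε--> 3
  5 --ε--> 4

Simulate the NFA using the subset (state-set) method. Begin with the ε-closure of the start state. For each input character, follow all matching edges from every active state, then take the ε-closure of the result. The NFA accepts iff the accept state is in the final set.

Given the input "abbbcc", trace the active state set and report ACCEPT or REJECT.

S₀ = ε-closure({0}) = {0}
'a' @ 1: {1,2,3,4}  [accepting]
'b' @ 2: {3,4,5}  [accepting]
'b' @ 3: {3,4,5}  [accepting]
'b' @ 4: {3,4,5}  [accepting]
'c' @ 5: {}  — state set empty
rest 'c' ignored (set empty)
after full input: {}  (accept=3 not in)

Answer: REJECT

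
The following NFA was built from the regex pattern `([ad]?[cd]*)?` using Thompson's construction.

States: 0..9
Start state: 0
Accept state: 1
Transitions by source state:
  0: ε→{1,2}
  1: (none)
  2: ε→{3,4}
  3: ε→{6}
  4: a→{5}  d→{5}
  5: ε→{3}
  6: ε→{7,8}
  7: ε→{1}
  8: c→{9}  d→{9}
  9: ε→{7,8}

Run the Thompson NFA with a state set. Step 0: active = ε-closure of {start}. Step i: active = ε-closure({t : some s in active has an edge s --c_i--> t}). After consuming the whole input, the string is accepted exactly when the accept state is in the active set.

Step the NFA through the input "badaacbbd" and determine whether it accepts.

Answer: REJECT

Steps:
start: ε-closure({0}) = {0,1,2,3,4,6,7,8}
'b' @ 1: {}  — no active states
rest 'adaacbbd' ignored (set empty)
after full input: {}  (accept=1 not in)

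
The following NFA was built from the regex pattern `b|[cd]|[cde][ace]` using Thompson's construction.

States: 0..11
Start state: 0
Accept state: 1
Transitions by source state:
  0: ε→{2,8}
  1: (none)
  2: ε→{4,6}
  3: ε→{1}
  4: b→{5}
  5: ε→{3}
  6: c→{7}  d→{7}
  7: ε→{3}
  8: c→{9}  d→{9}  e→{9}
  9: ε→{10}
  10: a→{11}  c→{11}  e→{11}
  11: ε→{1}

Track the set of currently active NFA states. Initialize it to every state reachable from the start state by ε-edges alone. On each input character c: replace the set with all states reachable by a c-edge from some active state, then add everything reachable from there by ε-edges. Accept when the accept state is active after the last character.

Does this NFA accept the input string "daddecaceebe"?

Answer: REJECT

Steps:
start: ε-closure({0}) = {0,2,4,6,8}
'd' @ 1: {1,3,7,9,10}  ✓accept
'a' @ 2: {1,11}  ✓accept
'd' @ 3: {}  — no active states
rest 'decaceebe' ignored (set empty)
after full input: {}  (accept=1 not in)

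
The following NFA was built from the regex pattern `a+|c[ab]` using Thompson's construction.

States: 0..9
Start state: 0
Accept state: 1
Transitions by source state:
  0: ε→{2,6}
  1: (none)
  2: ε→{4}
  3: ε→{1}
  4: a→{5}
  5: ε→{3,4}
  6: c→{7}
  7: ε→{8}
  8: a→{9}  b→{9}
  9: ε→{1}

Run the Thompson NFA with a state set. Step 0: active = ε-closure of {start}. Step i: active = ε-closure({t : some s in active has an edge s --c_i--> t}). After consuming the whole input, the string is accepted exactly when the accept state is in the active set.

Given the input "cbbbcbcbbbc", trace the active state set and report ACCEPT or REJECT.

start: ε-closure({0}) = {0,2,4,6}
'c' @ 1: {7,8}
'b' @ 2: {1,9}  ✓accept
'b' @ 3: {}  — state set empty
rest 'bcbcbbbc' ignored (set empty)
after full input: {}  (accept=1 not in)

Answer: REJECT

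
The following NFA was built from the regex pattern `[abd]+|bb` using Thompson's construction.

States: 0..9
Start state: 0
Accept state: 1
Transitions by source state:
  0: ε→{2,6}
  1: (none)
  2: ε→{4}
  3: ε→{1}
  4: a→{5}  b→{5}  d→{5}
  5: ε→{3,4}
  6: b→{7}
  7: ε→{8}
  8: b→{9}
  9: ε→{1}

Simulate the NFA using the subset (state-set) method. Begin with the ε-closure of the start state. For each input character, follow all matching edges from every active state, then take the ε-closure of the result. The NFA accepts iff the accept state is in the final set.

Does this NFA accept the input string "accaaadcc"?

Answer: REJECT

Derivation:
start: ε-closure({0}) = {0,2,4,6}
'a' @ 1: {1,3,4,5}  (accept∈set)
'c' @ 2: {}  — state set empty
rest 'caaadcc' ignored (set empty)
end set {} — state 1 not in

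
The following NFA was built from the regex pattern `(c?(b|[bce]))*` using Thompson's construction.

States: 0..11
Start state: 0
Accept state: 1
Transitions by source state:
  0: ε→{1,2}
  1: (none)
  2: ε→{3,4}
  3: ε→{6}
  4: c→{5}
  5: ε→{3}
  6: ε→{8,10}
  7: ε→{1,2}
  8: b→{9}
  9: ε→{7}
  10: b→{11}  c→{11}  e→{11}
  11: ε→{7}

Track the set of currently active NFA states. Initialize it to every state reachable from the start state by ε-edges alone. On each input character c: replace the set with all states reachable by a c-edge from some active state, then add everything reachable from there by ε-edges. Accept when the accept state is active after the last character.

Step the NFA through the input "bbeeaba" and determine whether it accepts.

Answer: REJECT

Trace:
start: ε-closure({0}) = {0,1,2,3,4,6,8,10}
'b' @ 1: {1,2,3,4,6,7,8,9,10,11}  (accept∈set)
'b' @ 2: {1,2,3,4,6,7,8,9,10,11}  (accept∈set)
'e' @ 3: {1,2,3,4,6,7,8,10,11}  (accept∈set)
'e' @ 4: {1,2,3,4,6,7,8,10,11}  (accept∈set)
'a' @ 5: {}  — state set empty
rest 'ba' ignored (set empty)
after full input: {}  (accept=1 not in)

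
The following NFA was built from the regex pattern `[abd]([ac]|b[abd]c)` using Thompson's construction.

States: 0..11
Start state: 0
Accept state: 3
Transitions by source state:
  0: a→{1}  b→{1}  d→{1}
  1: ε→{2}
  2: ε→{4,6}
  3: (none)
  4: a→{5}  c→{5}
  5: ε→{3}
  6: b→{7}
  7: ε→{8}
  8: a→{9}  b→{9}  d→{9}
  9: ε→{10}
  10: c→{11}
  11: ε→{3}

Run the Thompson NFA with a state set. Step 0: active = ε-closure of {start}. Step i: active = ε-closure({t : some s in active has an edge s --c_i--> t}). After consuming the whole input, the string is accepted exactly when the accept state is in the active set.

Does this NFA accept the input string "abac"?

Answer: ACCEPT

Steps:
initial (ε-close {0}): {0}
'a' @ 1: {1,2,4,6}
'b' @ 2: {7,8}
'a' @ 3: {9,10}
'c' @ 4: {3,11}  ✓accept
end set {3,11} — state 3 in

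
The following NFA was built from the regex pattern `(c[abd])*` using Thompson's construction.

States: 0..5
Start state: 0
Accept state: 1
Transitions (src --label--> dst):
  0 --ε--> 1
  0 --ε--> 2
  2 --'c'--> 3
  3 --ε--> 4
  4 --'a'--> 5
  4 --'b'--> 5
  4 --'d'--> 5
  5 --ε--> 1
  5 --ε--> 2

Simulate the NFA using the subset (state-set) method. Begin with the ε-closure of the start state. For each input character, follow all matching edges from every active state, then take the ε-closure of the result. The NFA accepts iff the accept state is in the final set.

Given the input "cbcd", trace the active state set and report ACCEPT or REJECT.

Answer: ACCEPT

Trace:
S₀ = ε-closure({0}) = {0,1,2}
'c' @ 1: {3,4}
'b' @ 2: {1,2,5}  ✓accept
'c' @ 3: {3,4}
'd' @ 4: {1,2,5}  ✓accept
final: {1,2,5}; accept 1 in set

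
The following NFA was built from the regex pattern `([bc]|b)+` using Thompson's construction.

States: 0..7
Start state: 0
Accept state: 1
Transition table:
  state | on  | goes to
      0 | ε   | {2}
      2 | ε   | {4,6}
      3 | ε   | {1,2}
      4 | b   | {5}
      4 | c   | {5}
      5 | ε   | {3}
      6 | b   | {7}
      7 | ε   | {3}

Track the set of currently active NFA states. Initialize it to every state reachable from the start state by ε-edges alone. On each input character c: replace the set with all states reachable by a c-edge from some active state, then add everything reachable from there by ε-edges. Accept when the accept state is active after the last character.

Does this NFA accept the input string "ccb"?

initial (ε-close {0}): {0,2,4,6}
'c' @ 1: {1,2,3,4,5,6}  [accepting]
'c' @ 2: {1,2,3,4,5,6}  [accepting]
'b' @ 3: {1,2,3,4,5,6,7}  [accepting]
after full input: {1,2,3,4,5,6,7}  (accept=1 in)

Answer: ACCEPT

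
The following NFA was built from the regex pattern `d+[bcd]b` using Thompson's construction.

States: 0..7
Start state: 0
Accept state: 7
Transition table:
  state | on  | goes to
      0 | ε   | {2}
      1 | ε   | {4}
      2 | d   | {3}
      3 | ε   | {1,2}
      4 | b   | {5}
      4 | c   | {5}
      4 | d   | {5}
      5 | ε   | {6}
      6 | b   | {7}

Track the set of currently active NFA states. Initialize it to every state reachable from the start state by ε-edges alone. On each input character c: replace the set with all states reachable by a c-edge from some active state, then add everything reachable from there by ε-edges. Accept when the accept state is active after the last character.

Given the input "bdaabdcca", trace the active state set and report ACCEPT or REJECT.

Answer: REJECT

Trace:
S₀ = ε-closure({0}) = {0,2}
'b' @ 1: {}  — state set empty
rest 'daabdcca' ignored (set empty)
final: {}; accept 7 not in set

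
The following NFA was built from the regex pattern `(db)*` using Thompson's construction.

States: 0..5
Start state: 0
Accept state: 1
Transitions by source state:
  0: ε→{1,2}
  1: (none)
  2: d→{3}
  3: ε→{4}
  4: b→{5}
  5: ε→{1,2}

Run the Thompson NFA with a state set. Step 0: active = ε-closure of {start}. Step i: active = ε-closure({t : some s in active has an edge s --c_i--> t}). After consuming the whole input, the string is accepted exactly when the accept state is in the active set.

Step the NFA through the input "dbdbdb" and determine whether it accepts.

S₀ = ε-closure({0}) = {0,1,2}
'd' @ 1: {3,4}
'b' @ 2: {1,2,5}  ✓accept
'd' @ 3: {3,4}
'b' @ 4: {1,2,5}  ✓accept
'd' @ 5: {3,4}
'b' @ 6: {1,2,5}  ✓accept
final: {1,2,5}; accept 1 in set

Answer: ACCEPT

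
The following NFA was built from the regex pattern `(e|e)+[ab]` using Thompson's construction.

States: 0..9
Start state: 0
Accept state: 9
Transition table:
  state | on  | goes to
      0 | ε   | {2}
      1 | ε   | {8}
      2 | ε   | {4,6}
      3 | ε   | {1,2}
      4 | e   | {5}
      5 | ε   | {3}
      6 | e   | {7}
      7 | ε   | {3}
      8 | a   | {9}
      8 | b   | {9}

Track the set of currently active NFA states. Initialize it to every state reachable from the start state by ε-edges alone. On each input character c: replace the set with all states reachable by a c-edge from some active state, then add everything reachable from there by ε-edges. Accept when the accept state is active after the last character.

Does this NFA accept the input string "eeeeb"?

Answer: ACCEPT

Trace:
initial (ε-close {0}): {0,2,4,6}
'e' @ 1: {1,2,3,4,5,6,7,8}
'e' @ 2: {1,2,3,4,5,6,7,8}
'e' @ 3: {1,2,3,4,5,6,7,8}
'e' @ 4: {1,2,3,4,5,6,7,8}
'b' @ 5: {9}  ✓accept
final: {9}; accept 9 in set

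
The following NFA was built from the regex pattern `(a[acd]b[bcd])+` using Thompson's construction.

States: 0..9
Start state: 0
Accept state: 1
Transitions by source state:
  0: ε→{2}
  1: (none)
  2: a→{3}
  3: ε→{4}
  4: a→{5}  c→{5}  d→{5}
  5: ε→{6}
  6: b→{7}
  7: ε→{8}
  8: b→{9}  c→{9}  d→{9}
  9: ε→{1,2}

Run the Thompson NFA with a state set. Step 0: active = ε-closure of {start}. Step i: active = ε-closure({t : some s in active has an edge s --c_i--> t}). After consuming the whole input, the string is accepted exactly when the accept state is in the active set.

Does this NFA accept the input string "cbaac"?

S₀ = ε-closure({0}) = {0,2}
'c' @ 1: {}  — state set empty
rest 'baac' ignored (set empty)
final: {}; accept 1 not in set

Answer: REJECT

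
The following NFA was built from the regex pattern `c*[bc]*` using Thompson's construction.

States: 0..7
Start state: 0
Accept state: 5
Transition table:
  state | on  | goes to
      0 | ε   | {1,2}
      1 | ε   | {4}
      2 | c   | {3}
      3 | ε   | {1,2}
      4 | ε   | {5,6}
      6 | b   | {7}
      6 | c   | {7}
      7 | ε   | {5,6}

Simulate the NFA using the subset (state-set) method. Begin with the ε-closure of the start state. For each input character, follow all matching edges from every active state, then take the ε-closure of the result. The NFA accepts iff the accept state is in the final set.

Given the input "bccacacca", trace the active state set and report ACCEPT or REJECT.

initial (ε-close {0}): {0,1,2,4,5,6}
'b' @ 1: {5,6,7}  ✓accept
'c' @ 2: {5,6,7}  ✓accept
'c' @ 3: {5,6,7}  ✓accept
'a' @ 4: {}  — no active states
rest 'cacca' ignored (set empty)
final: {}; accept 5 not in set

Answer: REJECT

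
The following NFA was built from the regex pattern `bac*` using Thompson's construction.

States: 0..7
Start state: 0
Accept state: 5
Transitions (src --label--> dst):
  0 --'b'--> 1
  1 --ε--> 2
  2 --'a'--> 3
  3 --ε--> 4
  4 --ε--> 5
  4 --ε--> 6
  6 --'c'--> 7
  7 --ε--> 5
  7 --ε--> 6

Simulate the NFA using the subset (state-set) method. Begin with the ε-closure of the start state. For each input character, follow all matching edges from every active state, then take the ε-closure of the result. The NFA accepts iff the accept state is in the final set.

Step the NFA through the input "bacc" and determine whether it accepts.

initial (ε-close {0}): {0}
'b' @ 1: {1,2}
'a' @ 2: {3,4,5,6}  ✓accept
'c' @ 3: {5,6,7}  ✓accept
'c' @ 4: {5,6,7}  ✓accept
after full input: {5,6,7}  (accept=5 in)

Answer: ACCEPT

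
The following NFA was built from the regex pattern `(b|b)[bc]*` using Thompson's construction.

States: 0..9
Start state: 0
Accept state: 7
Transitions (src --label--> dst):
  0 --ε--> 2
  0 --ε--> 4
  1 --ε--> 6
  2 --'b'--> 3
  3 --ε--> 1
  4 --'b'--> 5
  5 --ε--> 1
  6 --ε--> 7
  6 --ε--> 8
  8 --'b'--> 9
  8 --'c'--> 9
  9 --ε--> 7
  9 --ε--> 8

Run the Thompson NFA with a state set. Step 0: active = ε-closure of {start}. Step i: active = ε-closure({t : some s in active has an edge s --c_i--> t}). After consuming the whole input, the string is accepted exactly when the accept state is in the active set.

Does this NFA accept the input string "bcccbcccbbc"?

Answer: ACCEPT

Derivation:
initial (ε-close {0}): {0,2,4}
'b' @ 1: {1,3,5,6,7,8}  [accepting]
'c' @ 2: {7,8,9}  [accepting]
'c' @ 3: {7,8,9}  [accepting]
'c' @ 4: {7,8,9}  [accepting]
'b' @ 5: {7,8,9}  [accepting]
'c' @ 6: {7,8,9}  [accepting]
'c' @ 7: {7,8,9}  [accepting]
'c' @ 8: {7,8,9}  [accepting]
'b' @ 9: {7,8,9}  [accepting]
'b' @ 10: {7,8,9}  [accepting]
'c' @ 11: {7,8,9}  [accepting]
end set {7,8,9} — state 7 in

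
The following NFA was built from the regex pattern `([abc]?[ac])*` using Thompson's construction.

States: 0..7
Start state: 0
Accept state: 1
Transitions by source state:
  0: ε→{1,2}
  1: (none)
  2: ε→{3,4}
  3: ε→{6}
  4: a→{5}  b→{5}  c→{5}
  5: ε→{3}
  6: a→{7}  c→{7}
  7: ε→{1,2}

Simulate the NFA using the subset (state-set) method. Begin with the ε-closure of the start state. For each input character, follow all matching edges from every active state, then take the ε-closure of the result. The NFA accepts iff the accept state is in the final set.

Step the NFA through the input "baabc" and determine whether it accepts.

S₀ = ε-closure({0}) = {0,1,2,3,4,6}
'b' @ 1: {3,5,6}
'a' @ 2: {1,2,3,4,6,7}  [accepting]
'a' @ 3: {1,2,3,4,5,6,7}  [accepting]
'b' @ 4: {3,5,6}
'c' @ 5: {1,2,3,4,6,7}  [accepting]
after full input: {1,2,3,4,6,7}  (accept=1 in)

Answer: ACCEPT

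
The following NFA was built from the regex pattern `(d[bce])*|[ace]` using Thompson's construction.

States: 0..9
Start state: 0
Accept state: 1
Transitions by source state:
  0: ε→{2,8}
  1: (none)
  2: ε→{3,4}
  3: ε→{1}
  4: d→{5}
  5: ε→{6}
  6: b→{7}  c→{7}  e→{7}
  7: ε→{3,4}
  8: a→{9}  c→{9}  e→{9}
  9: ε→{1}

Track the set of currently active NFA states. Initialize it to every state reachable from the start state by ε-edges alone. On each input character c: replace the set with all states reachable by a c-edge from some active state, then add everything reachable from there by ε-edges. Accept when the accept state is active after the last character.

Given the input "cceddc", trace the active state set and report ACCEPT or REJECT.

start: ε-closure({0}) = {0,1,2,3,4,8}
'c' @ 1: {1,9}  (accept∈set)
'c' @ 2: {}  — state set empty
rest 'eddc' ignored (set empty)
final: {}; accept 1 not in set

Answer: REJECT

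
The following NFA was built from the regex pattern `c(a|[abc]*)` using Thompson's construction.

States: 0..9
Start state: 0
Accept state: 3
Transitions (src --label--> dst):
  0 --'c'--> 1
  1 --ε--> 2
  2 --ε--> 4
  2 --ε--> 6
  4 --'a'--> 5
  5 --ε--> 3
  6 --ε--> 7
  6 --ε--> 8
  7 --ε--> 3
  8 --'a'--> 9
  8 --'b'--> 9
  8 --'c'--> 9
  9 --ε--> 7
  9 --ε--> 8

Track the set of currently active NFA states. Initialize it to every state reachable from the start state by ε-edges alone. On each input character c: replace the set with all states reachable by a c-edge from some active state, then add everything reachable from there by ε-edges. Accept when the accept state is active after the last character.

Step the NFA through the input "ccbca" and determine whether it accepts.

Answer: ACCEPT

Steps:
S₀ = ε-closure({0}) = {0}
'c' @ 1: {1,2,3,4,6,7,8}  [accepting]
'c' @ 2: {3,7,8,9}  [accepting]
'b' @ 3: {3,7,8,9}  [accepting]
'c' @ 4: {3,7,8,9}  [accepting]
'a' @ 5: {3,7,8,9}  [accepting]
end set {3,7,8,9} — state 3 in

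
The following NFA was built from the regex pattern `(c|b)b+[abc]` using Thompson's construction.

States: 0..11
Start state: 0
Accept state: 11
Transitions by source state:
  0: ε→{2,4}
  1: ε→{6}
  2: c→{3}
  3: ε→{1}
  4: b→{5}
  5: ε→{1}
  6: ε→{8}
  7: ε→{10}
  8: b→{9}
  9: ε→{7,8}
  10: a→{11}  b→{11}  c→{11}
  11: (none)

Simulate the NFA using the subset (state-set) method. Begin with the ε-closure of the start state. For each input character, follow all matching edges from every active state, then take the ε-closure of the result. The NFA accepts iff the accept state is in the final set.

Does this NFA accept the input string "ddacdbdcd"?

Answer: REJECT

Steps:
initial (ε-close {0}): {0,2,4}
'd' @ 1: {}  — dead — no transitions
rest 'dacdbdcd' ignored (set empty)
end set {} — state 11 not in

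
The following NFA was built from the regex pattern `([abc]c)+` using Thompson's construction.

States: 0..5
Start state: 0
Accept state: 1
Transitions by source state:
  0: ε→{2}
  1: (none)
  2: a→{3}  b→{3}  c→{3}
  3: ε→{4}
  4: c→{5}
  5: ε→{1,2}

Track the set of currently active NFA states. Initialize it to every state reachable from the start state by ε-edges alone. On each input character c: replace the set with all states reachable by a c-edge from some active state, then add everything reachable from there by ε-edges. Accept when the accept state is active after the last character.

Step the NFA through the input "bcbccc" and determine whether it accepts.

initial (ε-close {0}): {0,2}
'b' @ 1: {3,4}
'c' @ 2: {1,2,5}  [accepting]
'b' @ 3: {3,4}
'c' @ 4: {1,2,5}  [accepting]
'c' @ 5: {3,4}
'c' @ 6: {1,2,5}  [accepting]
end set {1,2,5} — state 1 in

Answer: ACCEPT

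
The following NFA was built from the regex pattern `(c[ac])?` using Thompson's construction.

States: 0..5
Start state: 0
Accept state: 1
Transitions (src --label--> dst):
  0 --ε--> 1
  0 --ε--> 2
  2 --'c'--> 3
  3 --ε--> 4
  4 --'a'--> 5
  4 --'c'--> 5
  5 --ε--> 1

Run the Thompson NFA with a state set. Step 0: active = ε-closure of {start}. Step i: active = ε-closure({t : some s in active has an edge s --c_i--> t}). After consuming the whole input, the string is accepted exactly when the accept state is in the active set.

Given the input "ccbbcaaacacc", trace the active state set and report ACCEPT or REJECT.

initial (ε-close {0}): {0,1,2}
'c' @ 1: {3,4}
'c' @ 2: {1,5}  (accept∈set)
'b' @ 3: {}  — no active states
rest 'bcaaacacc' ignored (set empty)
final: {}; accept 1 not in set

Answer: REJECT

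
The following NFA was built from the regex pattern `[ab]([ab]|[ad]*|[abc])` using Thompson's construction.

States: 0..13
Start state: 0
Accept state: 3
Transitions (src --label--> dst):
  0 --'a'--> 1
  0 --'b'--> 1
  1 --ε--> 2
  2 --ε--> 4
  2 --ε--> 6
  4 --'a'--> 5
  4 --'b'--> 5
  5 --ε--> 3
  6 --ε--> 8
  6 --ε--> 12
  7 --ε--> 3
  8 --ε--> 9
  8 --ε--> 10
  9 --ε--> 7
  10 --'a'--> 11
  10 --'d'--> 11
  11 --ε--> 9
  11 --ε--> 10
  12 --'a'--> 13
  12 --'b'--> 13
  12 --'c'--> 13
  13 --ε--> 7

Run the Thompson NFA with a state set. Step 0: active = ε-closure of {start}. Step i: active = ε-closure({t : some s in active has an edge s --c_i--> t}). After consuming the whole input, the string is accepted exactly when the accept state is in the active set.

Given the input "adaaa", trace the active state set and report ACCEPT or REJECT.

Answer: ACCEPT

Trace:
start: ε-closure({0}) = {0}
'a' @ 1: {1,2,3,4,6,7,8,9,10,12}  ✓accept
'd' @ 2: {3,7,9,10,11}  ✓accept
'a' @ 3: {3,7,9,10,11}  ✓accept
'a' @ 4: {3,7,9,10,11}  ✓accept
'a' @ 5: {3,7,9,10,11}  ✓accept
after full input: {3,7,9,10,11}  (accept=3 in)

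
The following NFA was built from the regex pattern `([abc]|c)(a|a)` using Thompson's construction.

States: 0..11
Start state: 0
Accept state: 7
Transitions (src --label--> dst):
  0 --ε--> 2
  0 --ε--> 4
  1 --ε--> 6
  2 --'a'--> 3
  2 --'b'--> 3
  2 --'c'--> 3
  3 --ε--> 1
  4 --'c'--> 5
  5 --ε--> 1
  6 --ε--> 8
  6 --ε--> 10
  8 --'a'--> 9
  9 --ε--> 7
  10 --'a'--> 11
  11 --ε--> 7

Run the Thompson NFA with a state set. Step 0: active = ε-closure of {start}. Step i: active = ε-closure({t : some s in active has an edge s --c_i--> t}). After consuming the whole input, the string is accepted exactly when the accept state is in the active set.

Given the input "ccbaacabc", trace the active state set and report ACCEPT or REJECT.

Answer: REJECT

Trace:
start: ε-closure({0}) = {0,2,4}
'c' @ 1: {1,3,5,6,8,10}
'c' @ 2: {}  — state set empty
rest 'baacabc' ignored (set empty)
end set {} — state 7 not in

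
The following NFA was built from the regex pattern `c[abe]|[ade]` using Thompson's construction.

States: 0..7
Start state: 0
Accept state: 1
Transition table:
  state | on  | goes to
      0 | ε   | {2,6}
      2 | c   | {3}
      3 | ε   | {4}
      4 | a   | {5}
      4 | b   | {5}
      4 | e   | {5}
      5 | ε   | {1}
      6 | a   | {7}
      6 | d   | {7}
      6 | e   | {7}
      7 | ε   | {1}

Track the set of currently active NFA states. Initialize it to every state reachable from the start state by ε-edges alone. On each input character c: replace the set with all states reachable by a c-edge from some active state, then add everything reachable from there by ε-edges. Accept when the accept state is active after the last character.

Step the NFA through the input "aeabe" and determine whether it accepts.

S₀ = ε-closure({0}) = {0,2,6}
'a' @ 1: {1,7}  (accept∈set)
'e' @ 2: {}  — dead — no transitions
rest 'abe' ignored (set empty)
after full input: {}  (accept=1 not in)

Answer: REJECT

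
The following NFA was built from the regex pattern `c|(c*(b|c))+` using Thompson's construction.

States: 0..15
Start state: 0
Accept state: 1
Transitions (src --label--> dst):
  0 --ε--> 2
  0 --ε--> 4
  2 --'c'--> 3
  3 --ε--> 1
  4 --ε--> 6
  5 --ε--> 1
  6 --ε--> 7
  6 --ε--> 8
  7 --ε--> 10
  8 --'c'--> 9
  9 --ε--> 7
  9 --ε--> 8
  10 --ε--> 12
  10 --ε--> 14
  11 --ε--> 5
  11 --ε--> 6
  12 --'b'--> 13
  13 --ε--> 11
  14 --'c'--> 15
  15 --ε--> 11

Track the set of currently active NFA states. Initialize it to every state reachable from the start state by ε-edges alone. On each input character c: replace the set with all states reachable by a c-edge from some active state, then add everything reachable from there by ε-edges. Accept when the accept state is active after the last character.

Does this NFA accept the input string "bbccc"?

S₀ = ε-closure({0}) = {0,2,4,6,7,8,10,12,14}
'b' @ 1: {1,5,6,7,8,10,11,12,13,14}  ✓accept
'b' @ 2: {1,5,6,7,8,10,11,12,13,14}  ✓accept
'c' @ 3: {1,5,6,7,8,9,10,11,12,14,15}  ✓accept
'c' @ 4: {1,5,6,7,8,9,10,11,12,14,15}  ✓accept
'c' @ 5: {1,5,6,7,8,9,10,11,12,14,15}  ✓accept
final: {1,5,6,7,8,9,10,11,12,14,15}; accept 1 in set

Answer: ACCEPT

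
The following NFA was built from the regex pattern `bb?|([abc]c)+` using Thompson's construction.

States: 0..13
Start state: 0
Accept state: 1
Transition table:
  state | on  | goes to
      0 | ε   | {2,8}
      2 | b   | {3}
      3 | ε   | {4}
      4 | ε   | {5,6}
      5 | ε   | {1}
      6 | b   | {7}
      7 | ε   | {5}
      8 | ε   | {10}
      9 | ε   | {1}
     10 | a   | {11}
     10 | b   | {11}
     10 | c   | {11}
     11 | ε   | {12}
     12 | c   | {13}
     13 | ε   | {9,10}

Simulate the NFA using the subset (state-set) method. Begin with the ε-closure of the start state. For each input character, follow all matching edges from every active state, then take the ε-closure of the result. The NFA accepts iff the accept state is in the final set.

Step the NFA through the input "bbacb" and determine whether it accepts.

start: ε-closure({0}) = {0,2,8,10}
'b' @ 1: {1,3,4,5,6,11,12}  (accept∈set)
'b' @ 2: {1,5,7}  (accept∈set)
'a' @ 3: {}  — dead — no transitions
rest 'cb' ignored (set empty)
final: {}; accept 1 not in set

Answer: REJECT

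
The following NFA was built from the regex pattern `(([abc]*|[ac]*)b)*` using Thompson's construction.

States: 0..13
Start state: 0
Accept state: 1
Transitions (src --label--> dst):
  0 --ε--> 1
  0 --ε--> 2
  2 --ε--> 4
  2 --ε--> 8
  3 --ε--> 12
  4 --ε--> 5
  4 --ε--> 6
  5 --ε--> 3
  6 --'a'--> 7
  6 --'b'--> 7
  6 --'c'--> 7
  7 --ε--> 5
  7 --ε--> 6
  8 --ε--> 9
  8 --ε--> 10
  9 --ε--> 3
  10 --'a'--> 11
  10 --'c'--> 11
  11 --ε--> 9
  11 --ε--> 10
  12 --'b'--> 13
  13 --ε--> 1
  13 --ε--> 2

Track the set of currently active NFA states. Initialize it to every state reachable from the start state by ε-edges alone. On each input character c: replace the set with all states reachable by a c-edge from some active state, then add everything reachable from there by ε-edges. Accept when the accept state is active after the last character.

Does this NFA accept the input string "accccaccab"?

S₀ = ε-closure({0}) = {0,1,2,3,4,5,6,8,9,10,12}
'a' @ 1: {3,5,6,7,9,10,11,12}
'c' @ 2: {3,5,6,7,9,10,11,12}
'c' @ 3: {3,5,6,7,9,10,11,12}
'c' @ 4: {3,5,6,7,9,10,11,12}
'c' @ 5: {3,5,6,7,9,10,11,12}
'a' @ 6: {3,5,6,7,9,10,11,12}
'c' @ 7: {3,5,6,7,9,10,11,12}
'c' @ 8: {3,5,6,7,9,10,11,12}
'a' @ 9: {3,5,6,7,9,10,11,12}
'b' @ 10: {1,2,3,4,5,6,7,8,9,10,12,13}  ✓accept
after full input: {1,2,3,4,5,6,7,8,9,10,12,13}  (accept=1 in)

Answer: ACCEPT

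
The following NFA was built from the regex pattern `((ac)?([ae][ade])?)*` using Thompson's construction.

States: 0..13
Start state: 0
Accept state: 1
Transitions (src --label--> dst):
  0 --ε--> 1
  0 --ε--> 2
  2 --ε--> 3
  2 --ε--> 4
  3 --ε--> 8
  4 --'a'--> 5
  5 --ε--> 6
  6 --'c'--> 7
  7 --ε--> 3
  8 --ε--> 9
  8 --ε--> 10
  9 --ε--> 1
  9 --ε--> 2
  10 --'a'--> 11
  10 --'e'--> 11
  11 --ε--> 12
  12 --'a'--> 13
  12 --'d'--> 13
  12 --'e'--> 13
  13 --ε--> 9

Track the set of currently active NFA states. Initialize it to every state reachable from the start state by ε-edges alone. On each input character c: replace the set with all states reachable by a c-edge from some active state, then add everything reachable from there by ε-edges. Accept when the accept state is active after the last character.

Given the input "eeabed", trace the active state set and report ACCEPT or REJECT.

start: ε-closure({0}) = {0,1,2,3,4,8,9,10}
'e' @ 1: {11,12}
'e' @ 2: {1,2,3,4,8,9,10,13}  (accept∈set)
'a' @ 3: {5,6,11,12}
'b' @ 4: {}  — no active states
rest 'ed' ignored (set empty)
final: {}; accept 1 not in set

Answer: REJECT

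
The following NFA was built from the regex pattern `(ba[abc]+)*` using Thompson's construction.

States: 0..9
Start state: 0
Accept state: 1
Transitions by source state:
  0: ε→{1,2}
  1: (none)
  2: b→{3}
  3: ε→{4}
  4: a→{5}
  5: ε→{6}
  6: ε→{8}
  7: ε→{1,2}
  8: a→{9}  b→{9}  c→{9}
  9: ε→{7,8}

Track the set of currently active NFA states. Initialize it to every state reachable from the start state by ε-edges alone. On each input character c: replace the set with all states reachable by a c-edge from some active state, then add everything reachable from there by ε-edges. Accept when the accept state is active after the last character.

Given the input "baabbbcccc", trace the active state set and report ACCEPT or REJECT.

start: ε-closure({0}) = {0,1,2}
'b' @ 1: {3,4}
'a' @ 2: {5,6,8}
'a' @ 3: {1,2,7,8,9}  ✓accept
'b' @ 4: {1,2,3,4,7,8,9}  ✓accept
'b' @ 5: {1,2,3,4,7,8,9}  ✓accept
'b' @ 6: {1,2,3,4,7,8,9}  ✓accept
'c' @ 7: {1,2,7,8,9}  ✓accept
'c' @ 8: {1,2,7,8,9}  ✓accept
'c' @ 9: {1,2,7,8,9}  ✓accept
'c' @ 10: {1,2,7,8,9}  ✓accept
end set {1,2,7,8,9} — state 1 in

Answer: ACCEPT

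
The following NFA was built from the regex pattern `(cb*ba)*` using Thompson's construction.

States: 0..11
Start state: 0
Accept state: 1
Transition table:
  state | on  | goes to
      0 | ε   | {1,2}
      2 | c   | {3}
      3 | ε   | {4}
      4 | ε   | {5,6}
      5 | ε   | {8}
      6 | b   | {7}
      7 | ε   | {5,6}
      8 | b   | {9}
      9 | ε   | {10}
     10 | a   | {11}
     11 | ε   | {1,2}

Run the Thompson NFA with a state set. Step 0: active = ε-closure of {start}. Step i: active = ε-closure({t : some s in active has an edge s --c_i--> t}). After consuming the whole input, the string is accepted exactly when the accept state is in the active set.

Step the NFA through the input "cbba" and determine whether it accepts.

start: ε-closure({0}) = {0,1,2}
'c' @ 1: {3,4,5,6,8}
'b' @ 2: {5,6,7,8,9,10}
'b' @ 3: {5,6,7,8,9,10}
'a' @ 4: {1,2,11}  [accepting]
after full input: {1,2,11}  (accept=1 in)

Answer: ACCEPT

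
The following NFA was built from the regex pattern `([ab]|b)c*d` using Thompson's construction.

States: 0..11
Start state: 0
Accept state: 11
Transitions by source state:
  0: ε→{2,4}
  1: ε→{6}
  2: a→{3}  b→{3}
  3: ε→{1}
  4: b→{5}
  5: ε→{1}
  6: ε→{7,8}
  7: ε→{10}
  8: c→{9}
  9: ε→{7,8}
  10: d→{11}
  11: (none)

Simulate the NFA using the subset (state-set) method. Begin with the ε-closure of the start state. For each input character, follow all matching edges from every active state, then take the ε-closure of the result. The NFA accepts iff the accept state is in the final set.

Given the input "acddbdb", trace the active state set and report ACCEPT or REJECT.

initial (ε-close {0}): {0,2,4}
'a' @ 1: {1,3,6,7,8,10}
'c' @ 2: {7,8,9,10}
'd' @ 3: {11}  [accepting]
'd' @ 4: {}  — dead — no transitions
rest 'bdb' ignored (set empty)
end set {} — state 11 not in

Answer: REJECT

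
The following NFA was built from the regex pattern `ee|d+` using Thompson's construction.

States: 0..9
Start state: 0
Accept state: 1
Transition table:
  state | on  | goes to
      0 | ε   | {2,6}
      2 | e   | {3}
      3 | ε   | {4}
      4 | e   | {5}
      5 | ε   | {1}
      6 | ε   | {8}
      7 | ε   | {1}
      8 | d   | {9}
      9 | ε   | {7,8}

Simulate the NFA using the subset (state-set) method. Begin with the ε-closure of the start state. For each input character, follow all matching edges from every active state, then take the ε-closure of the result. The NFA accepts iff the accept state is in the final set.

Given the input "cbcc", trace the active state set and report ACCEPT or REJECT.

initial (ε-close {0}): {0,2,6,8}
'c' @ 1: {}  — dead — no transitions
rest 'bcc' ignored (set empty)
final: {}; accept 1 not in set

Answer: REJECT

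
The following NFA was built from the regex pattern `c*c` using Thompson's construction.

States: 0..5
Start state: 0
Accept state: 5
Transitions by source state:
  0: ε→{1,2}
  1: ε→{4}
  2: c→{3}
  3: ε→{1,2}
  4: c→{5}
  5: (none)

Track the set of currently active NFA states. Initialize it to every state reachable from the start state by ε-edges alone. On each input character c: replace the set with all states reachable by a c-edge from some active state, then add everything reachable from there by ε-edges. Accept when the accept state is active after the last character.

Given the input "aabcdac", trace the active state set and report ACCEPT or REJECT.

start: ε-closure({0}) = {0,1,2,4}
'a' @ 1: {}  — state set empty
rest 'abcdac' ignored (set empty)
final: {}; accept 5 not in set

Answer: REJECT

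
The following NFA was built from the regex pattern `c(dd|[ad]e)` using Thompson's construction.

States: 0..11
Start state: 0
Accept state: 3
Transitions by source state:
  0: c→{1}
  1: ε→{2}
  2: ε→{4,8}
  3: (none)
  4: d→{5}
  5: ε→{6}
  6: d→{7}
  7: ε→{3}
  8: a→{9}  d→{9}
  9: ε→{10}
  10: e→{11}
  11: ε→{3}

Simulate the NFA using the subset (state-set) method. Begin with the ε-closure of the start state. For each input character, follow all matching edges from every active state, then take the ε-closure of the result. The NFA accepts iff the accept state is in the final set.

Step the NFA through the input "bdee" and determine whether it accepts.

start: ε-closure({0}) = {0}
'b' @ 1: {}  — no active states
rest 'dee' ignored (set empty)
final: {}; accept 3 not in set

Answer: REJECT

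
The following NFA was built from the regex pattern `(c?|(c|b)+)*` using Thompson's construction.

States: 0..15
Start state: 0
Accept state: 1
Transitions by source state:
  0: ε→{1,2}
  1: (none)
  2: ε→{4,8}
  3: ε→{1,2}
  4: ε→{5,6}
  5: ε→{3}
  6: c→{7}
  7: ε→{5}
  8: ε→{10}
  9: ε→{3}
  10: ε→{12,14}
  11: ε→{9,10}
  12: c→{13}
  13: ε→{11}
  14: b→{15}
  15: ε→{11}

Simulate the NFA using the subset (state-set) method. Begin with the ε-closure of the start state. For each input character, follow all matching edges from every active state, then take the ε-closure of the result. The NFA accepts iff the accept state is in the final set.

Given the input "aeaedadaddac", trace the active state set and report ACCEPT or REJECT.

Answer: REJECT

Steps:
S₀ = ε-closure({0}) = {0,1,2,3,4,5,6,8,10,12,14}
'a' @ 1: {}  — dead — no transitions
rest 'eaedadaddac' ignored (set empty)
final: {}; accept 1 not in set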